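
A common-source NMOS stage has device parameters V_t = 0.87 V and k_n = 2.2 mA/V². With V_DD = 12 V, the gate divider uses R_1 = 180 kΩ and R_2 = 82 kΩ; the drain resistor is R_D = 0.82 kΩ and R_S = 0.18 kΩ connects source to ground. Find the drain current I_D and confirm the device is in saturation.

V_G = V_DD·R_2/(R_1+R_2) = 12×82/262 = 3.76 V.
Assume saturation: I_D = (k_n/2)(V_GS − V_t)² with V_GS = V_G − I_D·R_S = 3.76 − 0.18·I_D.
Substituting gives 0.0356·I_D² − 2.14·I_D + 9.16 = 0, with roots I_D = 4.63 or 55.5 mA.
The root I_D = 55.5 mA gives V_GS = -6.23 V ≤ V_t, so take I_D = 4.63 mA.
Then V_GS = 2.92 V and V_DS = V_DD − I_D(R_D+R_S) = 12 − 4.63×1 = 7.37 V.
Saturation requires V_DS ≥ V_GS − V_t = 2.05 V; 7.37 ≥ 2.05 ✓.

I_D ≈ 4.6 mA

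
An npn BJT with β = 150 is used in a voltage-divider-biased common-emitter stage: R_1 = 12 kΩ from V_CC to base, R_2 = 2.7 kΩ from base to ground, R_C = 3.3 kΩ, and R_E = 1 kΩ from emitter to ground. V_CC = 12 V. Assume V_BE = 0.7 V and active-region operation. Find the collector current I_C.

I_C ≈ 1.5 mA

Thevenize the base divider: V_Th = V_CC·R_2/(R_1+R_2) = 12×2.7/14.7 = 2.2 V, R_Th = R_1‖R_2 = 2.2 kΩ.
Base-emitter loop: V_Th = I_B·R_Th + V_BE + (β+1)I_B·R_E, so I_B = (2.2 − 0.7) / (2.2 + 151×1) = 0.00982 mA.
I_C = β·I_B = 150×0.00982 = 1.47 mA, and I_E = (β+1)I_B = 1.48 mA.
V_CE = V_CC − I_C·R_C − I_E·R_E = 12 − 1.47×3.3 − 1.48×1 = 5.66 V.
V_CE = 5.66 V > 0.2 V confirms active-region operation.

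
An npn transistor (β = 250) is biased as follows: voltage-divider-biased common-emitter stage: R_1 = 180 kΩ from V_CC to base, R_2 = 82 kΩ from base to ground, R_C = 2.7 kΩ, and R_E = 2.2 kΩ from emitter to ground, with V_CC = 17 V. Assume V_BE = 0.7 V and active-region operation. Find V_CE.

Thevenize the base divider: V_Th = V_CC·R_2/(R_1+R_2) = 17×82/262 = 5.32 V, R_Th = R_1‖R_2 = 56.3 kΩ.
Base-emitter loop: V_Th = I_B·R_Th + V_BE + (β+1)I_B·R_E, so I_B = (5.32 − 0.7) / (56.3 + 251×2.2) = 0.00759 mA.
I_C = β·I_B = 250×0.00759 = 1.9 mA, and I_E = (β+1)I_B = 1.91 mA.
V_CE = V_CC − I_C·R_C − I_E·R_E = 17 − 1.9×2.7 − 1.91×2.2 = 7.68 V.
V_CE = 7.68 V > 0.2 V confirms active-region operation.

V_CE ≈ 7.7 V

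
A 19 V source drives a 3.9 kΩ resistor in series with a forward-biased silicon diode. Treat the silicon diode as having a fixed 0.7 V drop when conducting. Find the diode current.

I ≈ 4.7 mA

KVL around the loop: 19 = V_D + I·R = 0.7 + I × 3.9 kΩ.
So I = (19 − 0.7) / 3.9 kΩ = 18.3 / 3.9 = 4.69 mA.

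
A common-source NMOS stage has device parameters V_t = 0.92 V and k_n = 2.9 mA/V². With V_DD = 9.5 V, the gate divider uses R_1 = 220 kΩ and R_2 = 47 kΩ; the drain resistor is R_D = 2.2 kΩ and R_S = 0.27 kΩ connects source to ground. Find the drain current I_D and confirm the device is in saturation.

V_G = V_DD·R_2/(R_1+R_2) = 9.5×47/267 = 1.67 V.
Assume saturation: I_D = (k_n/2)(V_GS − V_t)² with V_GS = V_G − I_D·R_S = 1.67 − 0.27·I_D.
Substituting gives 0.106·I_D² − 1.59·I_D + 0.821 = 0, with roots I_D = 0.535 or 14.5 mA.
The root I_D = 14.5 mA gives V_GS = -2.24 V ≤ V_t, so take I_D = 0.535 mA.
Then V_GS = 1.53 V and V_DS = V_DD − I_D(R_D+R_S) = 9.5 − 0.535×2.47 = 8.18 V.
Saturation requires V_DS ≥ V_GS − V_t = 0.608 V; 8.18 ≥ 0.608 ✓.

I_D ≈ 0.54 mA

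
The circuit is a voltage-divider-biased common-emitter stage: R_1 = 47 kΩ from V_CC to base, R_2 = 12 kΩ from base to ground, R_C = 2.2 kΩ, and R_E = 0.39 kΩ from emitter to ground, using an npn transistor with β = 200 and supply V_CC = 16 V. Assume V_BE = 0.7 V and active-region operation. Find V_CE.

V_CE ≈ 0.94 V

Thevenize the base divider: V_Th = V_CC·R_2/(R_1+R_2) = 16×12/59 = 3.25 V, R_Th = R_1‖R_2 = 9.56 kΩ.
Base-emitter loop: V_Th = I_B·R_Th + V_BE + (β+1)I_B·R_E, so I_B = (3.25 − 0.7) / (9.56 + 201×0.39) = 0.029 mA.
I_C = β·I_B = 200×0.029 = 5.81 mA, and I_E = (β+1)I_B = 5.84 mA.
V_CE = V_CC − I_C·R_C − I_E·R_E = 16 − 5.81×2.2 − 5.84×0.39 = 0.945 V.
V_CE = 0.945 V > 0.2 V confirms active-region operation.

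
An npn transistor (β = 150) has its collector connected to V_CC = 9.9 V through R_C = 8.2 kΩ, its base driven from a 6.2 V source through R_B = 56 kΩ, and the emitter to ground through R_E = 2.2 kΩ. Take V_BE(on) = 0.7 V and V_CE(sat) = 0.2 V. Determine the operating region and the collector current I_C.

Assume active: I_B = (6.2 − 0.7)/(56 + 151×2.2) = 0.0142 mA, I_C = β·I_B = 2.13 mA.
Then V_CE = 9.9 − 2.13×8.2 − 2.14×2.2 = -12.2 V < 0.2 V — the active assumption fails.
Re-solve with V_CE = 0.2 V. KCL at the emitter: V_E/R_E = (V_BB−0.7−V_E)/R_B + (V_CC−0.2−V_E)/R_C, giving V_E = 2.16 V.
I_C = (V_CC − 0.2 − V_E)/R_C = (9.7 − 2.16)/8.2 = 0.92 mA.
Check: I_B = (5.5 − 2.16)/56 = 0.0597 mA, and β·I_B = 8.96 mA > I_C, confirming saturation.

saturation; I_C ≈ 0.92 mA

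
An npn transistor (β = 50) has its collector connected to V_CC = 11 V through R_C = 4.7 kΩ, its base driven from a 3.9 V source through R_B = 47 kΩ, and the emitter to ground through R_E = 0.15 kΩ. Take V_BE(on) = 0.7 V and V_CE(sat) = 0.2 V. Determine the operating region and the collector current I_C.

saturation; I_C ≈ 2.2 mA

Assume active: I_B = (3.9 − 0.7)/(47 + 51×0.15) = 0.0586 mA, I_C = β·I_B = 2.93 mA.
Then V_CE = 11 − 2.93×4.7 − 2.99×0.15 = -3.21 V < 0.2 V — the active assumption fails.
Re-solve with V_CE = 0.2 V. KCL at the emitter: V_E/R_E = (V_BB−0.7−V_E)/R_B + (V_CC−0.2−V_E)/R_C, giving V_E = 0.343 V.
I_C = (V_CC − 0.2 − V_E)/R_C = (10.8 − 0.343)/4.7 = 2.22 mA.
Check: I_B = (3.2 − 0.343)/47 = 0.0608 mA, and β·I_B = 3.04 mA > I_C, confirming saturation.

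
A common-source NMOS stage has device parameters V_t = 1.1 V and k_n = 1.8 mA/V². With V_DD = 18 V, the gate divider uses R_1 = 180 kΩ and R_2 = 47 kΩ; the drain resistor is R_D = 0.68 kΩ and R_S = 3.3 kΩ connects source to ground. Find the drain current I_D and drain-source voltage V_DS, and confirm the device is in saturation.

I_D ≈ 0.56 mA, V_DS ≈ 16 V

V_G = V_DD·R_2/(R_1+R_2) = 18×47/227 = 3.73 V.
Assume saturation: I_D = (k_n/2)(V_GS − V_t)² with V_GS = V_G − I_D·R_S = 3.73 − 3.3·I_D.
Substituting gives 9.8·I_D² − 16.6·I_D + 6.21 = 0, with roots I_D = 0.558 or 1.14 mA.
The root I_D = 1.14 mA gives V_GS = -0.0238 V ≤ V_t, so take I_D = 0.558 mA.
Then V_GS = 1.89 V and V_DS = V_DD − I_D(R_D+R_S) = 18 − 0.558×3.98 = 15.8 V.
Saturation requires V_DS ≥ V_GS − V_t = 0.787 V; 15.8 ≥ 0.787 ✓.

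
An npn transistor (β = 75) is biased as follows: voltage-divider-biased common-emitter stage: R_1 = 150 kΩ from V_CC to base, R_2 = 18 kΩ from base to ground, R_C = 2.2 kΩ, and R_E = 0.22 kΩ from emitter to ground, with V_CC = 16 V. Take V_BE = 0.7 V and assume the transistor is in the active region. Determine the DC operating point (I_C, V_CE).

I_C ≈ 2.3 mA, V_CE ≈ 10 V

Thevenize the base divider: V_Th = V_CC·R_2/(R_1+R_2) = 16×18/168 = 1.71 V, R_Th = R_1‖R_2 = 16.1 kΩ.
Base-emitter loop: V_Th = I_B·R_Th + V_BE + (β+1)I_B·R_E, so I_B = (1.71 − 0.7) / (16.1 + 76×0.22) = 0.0309 mA.
I_C = β·I_B = 75×0.0309 = 2.32 mA, and I_E = (β+1)I_B = 2.35 mA.
V_CE = V_CC − I_C·R_C − I_E·R_E = 16 − 2.32×2.2 − 2.35×0.22 = 10.4 V.
V_CE = 10.4 V > 0.2 V confirms active-region operation.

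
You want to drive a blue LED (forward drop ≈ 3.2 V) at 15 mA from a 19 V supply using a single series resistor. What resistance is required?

The resistor drops V_S − V_D = 19 − 3.2 = 15.8 V at 15 mA.
R = 15.8 V / 15 mA = 1.05 kΩ.

R ≈ 1.1 kΩ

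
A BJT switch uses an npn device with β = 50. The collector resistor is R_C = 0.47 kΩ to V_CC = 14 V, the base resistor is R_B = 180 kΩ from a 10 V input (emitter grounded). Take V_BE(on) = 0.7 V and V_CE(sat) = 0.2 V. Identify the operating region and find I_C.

Assume active. Base-emitter loop: I_B = (V_BB − V_BE)/R_B = (10 − 0.7)/180 = 0.0517 mA.
I_C = β·I_B = 50×0.0517 = 2.58 mA.
V_CE = V_CC − I_C·R_C = 14 − 2.58×0.47 = 12.8 V > V_CE(sat), so the active-region assumption holds.

active; I_C ≈ 2.6 mA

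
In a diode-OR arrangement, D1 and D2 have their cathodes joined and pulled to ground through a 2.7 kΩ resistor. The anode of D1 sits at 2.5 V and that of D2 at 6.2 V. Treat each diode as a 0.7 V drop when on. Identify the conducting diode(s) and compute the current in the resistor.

Assume both conduct. Then node N would need to be at both 2.5−0.7 = 1.8 V and 6.2−0.7 = 5.5 V, which is impossible.
Assume only D2 conducts: V_N = 6.2 − 0.7 = 5.5 V, so I_R = 5.5/2.7 = 2.04 mA.
Check D1: its anode-to-cathode voltage is 2.5 − 5.5 = -3 V < 0.7 V, so it is off. The assumption is consistent.

Only D2 conducts; I_R ≈ 2 mA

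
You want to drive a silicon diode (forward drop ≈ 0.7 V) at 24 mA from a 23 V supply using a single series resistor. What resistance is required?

The resistor drops V_S − V_D = 23 − 0.7 = 22.3 V at 24 mA.
R = 22.3 V / 24 mA = 0.929 kΩ.

R ≈ 0.93 kΩ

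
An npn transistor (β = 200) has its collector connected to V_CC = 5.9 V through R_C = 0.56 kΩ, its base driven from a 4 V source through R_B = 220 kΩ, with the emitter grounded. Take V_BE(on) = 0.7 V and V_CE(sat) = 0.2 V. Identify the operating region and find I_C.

Assume active. Base-emitter loop: I_B = (V_BB − V_BE)/R_B = (4 − 0.7)/220 = 0.015 mA.
I_C = β·I_B = 200×0.015 = 3 mA.
V_CE = V_CC − I_C·R_C = 5.9 − 3×0.56 = 4.22 V > V_CE(sat), so the active-region assumption holds.

active; I_C ≈ 3 mA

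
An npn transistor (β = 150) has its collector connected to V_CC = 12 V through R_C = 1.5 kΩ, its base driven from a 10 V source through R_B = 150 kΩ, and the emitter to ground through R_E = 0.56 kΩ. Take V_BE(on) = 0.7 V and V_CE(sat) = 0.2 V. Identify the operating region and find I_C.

saturation; I_C ≈ 5.7 mA

Assume active: I_B = (10 − 0.7)/(150 + 151×0.56) = 0.0396 mA, I_C = β·I_B = 5.95 mA.
Then V_CE = 12 − 5.95×1.5 − 5.99×0.56 = -0.274 V < 0.2 V — the active assumption fails.
Re-solve with V_CE = 0.2 V. KCL at the emitter: V_E/R_E = (V_BB−0.7−V_E)/R_B + (V_CC−0.2−V_E)/R_C, giving V_E = 3.22 V.
I_C = (V_CC − 0.2 − V_E)/R_C = (11.8 − 3.22)/1.5 = 5.72 mA.
Check: I_B = (9.3 − 3.22)/150 = 0.0405 mA, and β·I_B = 6.08 mA > I_C, confirming saturation.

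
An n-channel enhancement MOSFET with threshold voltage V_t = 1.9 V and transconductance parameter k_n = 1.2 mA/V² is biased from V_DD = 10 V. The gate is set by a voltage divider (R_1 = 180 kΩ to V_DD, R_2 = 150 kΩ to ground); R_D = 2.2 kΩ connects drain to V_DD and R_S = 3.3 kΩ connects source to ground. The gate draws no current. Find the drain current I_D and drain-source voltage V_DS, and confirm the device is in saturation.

I_D ≈ 0.52 mA, V_DS ≈ 7.1 V

V_G = V_DD·R_2/(R_1+R_2) = 10×150/330 = 4.55 V.
Assume saturation: I_D = (k_n/2)(V_GS − V_t)² with V_GS = V_G − I_D·R_S = 4.55 − 3.3·I_D.
Substituting gives 6.53·I_D² − 11.5·I_D + 4.2 = 0, with roots I_D = 0.52 or 1.24 mA.
The root I_D = 1.24 mA gives V_GS = 0.464 V ≤ V_t, so take I_D = 0.52 mA.
Then V_GS = 2.83 V and V_DS = V_DD − I_D(R_D+R_S) = 10 − 0.52×5.5 = 7.14 V.
Saturation requires V_DS ≥ V_GS − V_t = 0.931 V; 7.14 ≥ 0.931 ✓.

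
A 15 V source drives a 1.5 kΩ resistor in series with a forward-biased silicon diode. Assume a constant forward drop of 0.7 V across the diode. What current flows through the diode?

I ≈ 9.5 mA

KVL around the loop: 15 = V_D + I·R = 0.7 + I × 1.5 kΩ.
So I = (15 − 0.7) / 1.5 kΩ = 14.3 / 1.5 = 9.53 mA.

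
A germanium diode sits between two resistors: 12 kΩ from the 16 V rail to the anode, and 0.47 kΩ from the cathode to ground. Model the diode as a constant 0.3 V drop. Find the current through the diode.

I ≈ 1.3 mA

The two resistors are in series with the diode, so KVL gives 16 = I·12 + 0.3 + I·0.47.
I = (16 − 0.3) / (12 + 0.47) kΩ = 15.7 / 12.5 = 1.26 mA.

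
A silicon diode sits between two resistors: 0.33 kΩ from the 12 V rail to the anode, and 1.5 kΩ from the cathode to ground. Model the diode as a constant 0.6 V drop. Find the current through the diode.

I ≈ 6.2 mA

The two resistors are in series with the diode, so KVL gives 12 = I·0.33 + 0.6 + I·1.5.
I = (12 − 0.6) / (0.33 + 1.5) kΩ = 11.4 / 1.83 = 6.23 mA.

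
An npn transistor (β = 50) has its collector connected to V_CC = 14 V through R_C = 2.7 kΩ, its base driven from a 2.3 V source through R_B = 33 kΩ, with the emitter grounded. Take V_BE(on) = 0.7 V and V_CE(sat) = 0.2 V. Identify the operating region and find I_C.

Assume active. Base-emitter loop: I_B = (V_BB − V_BE)/R_B = (2.3 − 0.7)/33 = 0.0485 mA.
I_C = β·I_B = 50×0.0485 = 2.42 mA.
V_CE = V_CC − I_C·R_C = 14 − 2.42×2.7 = 7.45 V > V_CE(sat), so the active-region assumption holds.

active; I_C ≈ 2.4 mA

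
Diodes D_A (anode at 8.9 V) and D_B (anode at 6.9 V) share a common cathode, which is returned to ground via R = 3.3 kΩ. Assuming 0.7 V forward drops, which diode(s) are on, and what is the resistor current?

Assume both conduct. Then node N would need to be at both 8.9−0.7 = 8.2 V and 6.9−0.7 = 6.2 V, which is impossible.
Assume only D_A conducts: V_N = 8.9 − 0.7 = 8.2 V, so I_R = 8.2/3.3 = 2.48 mA.
Check D_B: its anode-to-cathode voltage is 6.9 − 8.2 = -1.3 V < 0.7 V, so it is off. The assumption is consistent.

Only D_A conducts; I_R ≈ 2.5 mA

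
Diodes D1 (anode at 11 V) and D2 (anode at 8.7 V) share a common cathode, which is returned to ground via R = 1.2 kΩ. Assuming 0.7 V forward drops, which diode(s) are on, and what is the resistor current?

Assume both conduct. Then node N would need to be at both 11−0.7 = 10.3 V and 8.7−0.7 = 8 V, which is impossible.
Assume only D1 conducts: V_N = 11 − 0.7 = 10.3 V, so I_R = 10.3/1.2 = 8.58 mA.
Check D2: its anode-to-cathode voltage is 8.7 − 10.3 = -1.6 V < 0.7 V, so it is off. The assumption is consistent.

Only D1 conducts; I_R ≈ 8.6 mA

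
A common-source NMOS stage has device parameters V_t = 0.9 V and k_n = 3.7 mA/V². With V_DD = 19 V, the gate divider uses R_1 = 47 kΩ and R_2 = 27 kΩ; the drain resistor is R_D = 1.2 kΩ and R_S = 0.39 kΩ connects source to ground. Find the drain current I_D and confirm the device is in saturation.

V_G = V_DD·R_2/(R_1+R_2) = 19×27/74 = 6.93 V.
Assume saturation: I_D = (k_n/2)(V_GS − V_t)² with V_GS = V_G − I_D·R_S = 6.93 − 0.39·I_D.
Substituting gives 0.281·I_D² − 9.7·I_D + 67.3 = 0, with roots I_D = 9.62 or 24.9 mA.
The root I_D = 24.9 mA gives V_GS = -2.77 V ≤ V_t, so take I_D = 9.62 mA.
Then V_GS = 3.18 V and V_DS = V_DD − I_D(R_D+R_S) = 19 − 9.62×1.59 = 3.7 V.
Saturation requires V_DS ≥ V_GS − V_t = 2.28 V; 3.7 ≥ 2.28 ✓.

I_D ≈ 9.6 mA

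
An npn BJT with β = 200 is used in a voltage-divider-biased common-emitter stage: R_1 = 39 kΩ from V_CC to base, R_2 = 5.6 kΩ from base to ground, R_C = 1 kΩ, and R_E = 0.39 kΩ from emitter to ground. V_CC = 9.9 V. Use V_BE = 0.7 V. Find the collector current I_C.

I_C ≈ 1.3 mA

Thevenize the base divider: V_Th = V_CC·R_2/(R_1+R_2) = 9.9×5.6/44.6 = 1.24 V, R_Th = R_1‖R_2 = 4.9 kΩ.
Base-emitter loop: V_Th = I_B·R_Th + V_BE + (β+1)I_B·R_E, so I_B = (1.24 − 0.7) / (4.9 + 201×0.39) = 0.00652 mA.
I_C = β·I_B = 200×0.00652 = 1.3 mA, and I_E = (β+1)I_B = 1.31 mA.
V_CE = V_CC − I_C·R_C − I_E·R_E = 9.9 − 1.3×1 − 1.31×0.39 = 8.08 V.
V_CE = 8.08 V > 0.2 V confirms active-region operation.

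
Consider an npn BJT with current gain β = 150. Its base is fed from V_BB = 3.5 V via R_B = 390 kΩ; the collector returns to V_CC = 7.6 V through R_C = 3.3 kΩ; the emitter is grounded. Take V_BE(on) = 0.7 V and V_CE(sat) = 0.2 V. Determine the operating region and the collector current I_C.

Assume active. Base-emitter loop: I_B = (V_BB − V_BE)/R_B = (3.5 − 0.7)/390 = 0.00718 mA.
I_C = β·I_B = 150×0.00718 = 1.08 mA.
V_CE = V_CC − I_C·R_C = 7.6 − 1.08×3.3 = 4.05 V > V_CE(sat), so the active-region assumption holds.

active; I_C ≈ 1.1 mA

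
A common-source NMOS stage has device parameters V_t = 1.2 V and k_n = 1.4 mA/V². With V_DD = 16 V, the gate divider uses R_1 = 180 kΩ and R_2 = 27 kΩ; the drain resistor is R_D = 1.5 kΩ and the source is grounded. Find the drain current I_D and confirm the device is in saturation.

V_G = V_DD·R_2/(R_1+R_2) = 16×27/207 = 2.09 V. With the source grounded, V_GS = V_G = 2.09 V.
Assume saturation: I_D = (k_n/2)(V_GS − V_t)² = (1.4/2)×(2.09 − 1.2)² = 0.7×0.887² = 0.551 mA.
V_DS = V_DD − I_D·R_D = 16 − 0.551×1.5 = 15.2 V.
Saturation requires V_DS ≥ V_GS − V_t = 0.887 V; 15.2 ≥ 0.887 ✓.

I_D ≈ 0.55 mA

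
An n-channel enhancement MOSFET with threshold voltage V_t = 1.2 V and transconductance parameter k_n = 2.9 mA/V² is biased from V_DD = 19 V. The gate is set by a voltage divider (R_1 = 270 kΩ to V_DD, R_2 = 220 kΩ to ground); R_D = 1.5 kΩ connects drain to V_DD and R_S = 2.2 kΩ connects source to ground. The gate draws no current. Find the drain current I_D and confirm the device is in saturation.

V_G = V_DD·R_2/(R_1+R_2) = 19×220/490 = 8.53 V.
Assume saturation: I_D = (k_n/2)(V_GS − V_t)² with V_GS = V_G − I_D·R_S = 8.53 − 2.2·I_D.
Substituting gives 7.02·I_D² − 47.8·I_D + 77.9 = 0, with roots I_D = 2.71 or 4.1 mA.
The root I_D = 4.1 mA gives V_GS = -0.481 V ≤ V_t, so take I_D = 2.71 mA.
Then V_GS = 2.57 V and V_DS = V_DD − I_D(R_D+R_S) = 19 − 2.71×3.7 = 8.97 V.
Saturation requires V_DS ≥ V_GS − V_t = 1.37 V; 8.97 ≥ 1.37 ✓.

I_D ≈ 2.7 mA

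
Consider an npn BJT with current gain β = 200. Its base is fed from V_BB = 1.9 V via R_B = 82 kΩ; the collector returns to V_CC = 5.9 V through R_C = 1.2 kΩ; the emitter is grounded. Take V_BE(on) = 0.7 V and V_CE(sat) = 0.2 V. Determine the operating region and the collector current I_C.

Assume active. Base-emitter loop: I_B = (V_BB − V_BE)/R_B = (1.9 − 0.7)/82 = 0.0146 mA.
I_C = β·I_B = 200×0.0146 = 2.93 mA.
V_CE = V_CC − I_C·R_C = 5.9 − 2.93×1.2 = 2.39 V > V_CE(sat), so the active-region assumption holds.

active; I_C ≈ 2.9 mA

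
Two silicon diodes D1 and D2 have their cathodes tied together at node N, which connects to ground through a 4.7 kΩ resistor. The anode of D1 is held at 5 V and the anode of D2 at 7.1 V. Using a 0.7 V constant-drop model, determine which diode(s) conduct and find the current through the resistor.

Only D2 conducts; I_R ≈ 1.4 mA

Assume both conduct. Then node N would need to be at both 5−0.7 = 4.3 V and 7.1−0.7 = 6.4 V, which is impossible.
Assume only D2 conducts: V_N = 7.1 − 0.7 = 6.4 V, so I_R = 6.4/4.7 = 1.36 mA.
Check D1: its anode-to-cathode voltage is 5 − 6.4 = -1.4 V < 0.7 V, so it is off. The assumption is consistent.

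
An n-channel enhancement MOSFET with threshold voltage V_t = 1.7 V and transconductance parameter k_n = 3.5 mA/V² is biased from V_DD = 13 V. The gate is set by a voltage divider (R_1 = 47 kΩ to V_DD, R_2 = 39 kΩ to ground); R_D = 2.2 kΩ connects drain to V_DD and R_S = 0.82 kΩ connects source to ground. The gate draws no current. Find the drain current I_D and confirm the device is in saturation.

I_D ≈ 3.4 mA

V_G = V_DD·R_2/(R_1+R_2) = 13×39/86 = 5.9 V.
Assume saturation: I_D = (k_n/2)(V_GS − V_t)² with V_GS = V_G − I_D·R_S = 5.9 − 0.82·I_D.
Substituting gives 1.18·I_D² − 13·I_D + 30.8 = 0, with roots I_D = 3.41 or 7.67 mA.
The root I_D = 7.67 mA gives V_GS = -0.393 V ≤ V_t, so take I_D = 3.41 mA.
Then V_GS = 3.1 V and V_DS = V_DD − I_D(R_D+R_S) = 13 − 3.41×3.02 = 2.69 V.
Saturation requires V_DS ≥ V_GS − V_t = 1.4 V; 2.69 ≥ 1.4 ✓.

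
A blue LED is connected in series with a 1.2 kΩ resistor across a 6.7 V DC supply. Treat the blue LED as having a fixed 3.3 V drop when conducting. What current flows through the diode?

I ≈ 2.8 mA

KVL around the loop: 6.7 = V_D + I·R = 3.3 + I × 1.2 kΩ.
So I = (6.7 − 3.3) / 1.2 kΩ = 3.4 / 1.2 = 2.83 mA.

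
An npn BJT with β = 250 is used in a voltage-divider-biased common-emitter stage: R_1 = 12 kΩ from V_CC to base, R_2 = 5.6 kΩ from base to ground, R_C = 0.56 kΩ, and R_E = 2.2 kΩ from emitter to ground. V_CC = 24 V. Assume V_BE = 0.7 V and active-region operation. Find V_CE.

V_CE ≈ 15 V

Thevenize the base divider: V_Th = V_CC·R_2/(R_1+R_2) = 24×5.6/17.6 = 7.64 V, R_Th = R_1‖R_2 = 3.82 kΩ.
Base-emitter loop: V_Th = I_B·R_Th + V_BE + (β+1)I_B·R_E, so I_B = (7.64 − 0.7) / (3.82 + 251×2.2) = 0.0125 mA.
I_C = β·I_B = 250×0.0125 = 3.12 mA, and I_E = (β+1)I_B = 3.13 mA.
V_CE = V_CC − I_C·R_C − I_E·R_E = 24 − 3.12×0.56 − 3.13×2.2 = 15.4 V.
V_CE = 15.4 V > 0.2 V confirms active-region operation.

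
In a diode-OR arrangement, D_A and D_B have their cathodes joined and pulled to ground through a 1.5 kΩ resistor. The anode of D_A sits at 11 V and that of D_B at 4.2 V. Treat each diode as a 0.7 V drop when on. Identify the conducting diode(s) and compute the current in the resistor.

Assume both conduct. Then node N would need to be at both 11−0.7 = 10.3 V and 4.2−0.7 = 3.5 V, which is impossible.
Assume only D_A conducts: V_N = 11 − 0.7 = 10.3 V, so I_R = 10.3/1.5 = 6.87 mA.
Check D_B: its anode-to-cathode voltage is 4.2 − 10.3 = -6.1 V < 0.7 V, so it is off. The assumption is consistent.

Only D_A conducts; I_R ≈ 6.9 mA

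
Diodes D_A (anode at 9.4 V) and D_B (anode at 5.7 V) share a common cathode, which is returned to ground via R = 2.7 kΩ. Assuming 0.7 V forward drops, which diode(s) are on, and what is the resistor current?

Only D_A conducts; I_R ≈ 3.2 mA

Assume both conduct. Then node N would need to be at both 9.4−0.7 = 8.7 V and 5.7−0.7 = 5 V, which is impossible.
Assume only D_A conducts: V_N = 9.4 − 0.7 = 8.7 V, so I_R = 8.7/2.7 = 3.22 mA.
Check D_B: its anode-to-cathode voltage is 5.7 − 8.7 = -3 V < 0.7 V, so it is off. The assumption is consistent.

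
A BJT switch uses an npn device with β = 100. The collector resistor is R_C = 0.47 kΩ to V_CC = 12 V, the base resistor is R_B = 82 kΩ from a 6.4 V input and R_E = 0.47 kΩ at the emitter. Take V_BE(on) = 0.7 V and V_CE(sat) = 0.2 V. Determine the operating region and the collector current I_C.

active; I_C ≈ 4.4 mA

Assume active. Base-emitter loop: I_B = (V_BB − V_BE)/(R_B + (β+1)R_E) = (6.4 − 0.7)/(82 + 101×0.47) = 0.044 mA.
I_C = β·I_B = 100×0.044 = 4.4 mA.
V_CE = V_CC − I_C·R_C − I_E·R_E = 12 − 4.4×0.47 − 4.45×0.47 = 7.84 V > V_CE(sat), so the active-region assumption holds.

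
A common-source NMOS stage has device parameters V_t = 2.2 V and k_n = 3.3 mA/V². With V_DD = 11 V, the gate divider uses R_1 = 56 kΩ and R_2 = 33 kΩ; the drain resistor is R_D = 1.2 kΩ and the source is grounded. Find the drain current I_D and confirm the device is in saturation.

I_D ≈ 5.8 mA

V_G = V_DD·R_2/(R_1+R_2) = 11×33/89 = 4.08 V. With the source grounded, V_GS = V_G = 4.08 V.
Assume saturation: I_D = (k_n/2)(V_GS − V_t)² = (3.3/2)×(4.08 − 2.2)² = 1.65×1.88² = 5.82 mA.
V_DS = V_DD − I_D·R_D = 11 − 5.82×1.2 = 4.01 V.
Saturation requires V_DS ≥ V_GS − V_t = 1.88 V; 4.01 ≥ 1.88 ✓.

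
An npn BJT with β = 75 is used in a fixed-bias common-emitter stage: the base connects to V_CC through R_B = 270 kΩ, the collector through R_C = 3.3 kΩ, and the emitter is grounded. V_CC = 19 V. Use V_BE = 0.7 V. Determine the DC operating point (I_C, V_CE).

Base loop: V_CC = I_B·R_B + V_BE, so I_B = (19 − 0.7)/270 kΩ = 0.0678 mA.
In the active region I_C = β·I_B = 75 × 0.0678 = 5.08 mA.
Collector loop: V_CE = V_CC − I_C·R_C = 19 − 5.08×3.3 = 2.22 V.
Since V_CE = 2.22 V > V_CE(sat) ≈ 0.2 V, the transistor is in the active region as assumed.

I_C ≈ 5.1 mA, V_CE ≈ 2.2 V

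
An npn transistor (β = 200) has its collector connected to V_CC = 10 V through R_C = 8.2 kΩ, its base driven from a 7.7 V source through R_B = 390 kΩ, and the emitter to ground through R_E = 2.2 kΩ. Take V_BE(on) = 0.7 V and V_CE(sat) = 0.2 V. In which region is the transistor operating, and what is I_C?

saturation; I_C ≈ 0.94 mA

Assume active: I_B = (7.7 − 0.7)/(390 + 201×2.2) = 0.00841 mA, I_C = β·I_B = 1.68 mA.
Then V_CE = 10 − 1.68×8.2 − 1.69×2.2 = -7.51 V < 0.2 V — the active assumption fails.
Re-solve with V_CE = 0.2 V. KCL at the emitter: V_E/R_E = (V_BB−0.7−V_E)/R_B + (V_CC−0.2−V_E)/R_C, giving V_E = 2.09 V.
I_C = (V_CC − 0.2 − V_E)/R_C = (9.8 − 2.09)/8.2 = 0.94 mA.
Check: I_B = (7 − 2.09)/390 = 0.0126 mA, and β·I_B = 2.52 mA > I_C, confirming saturation.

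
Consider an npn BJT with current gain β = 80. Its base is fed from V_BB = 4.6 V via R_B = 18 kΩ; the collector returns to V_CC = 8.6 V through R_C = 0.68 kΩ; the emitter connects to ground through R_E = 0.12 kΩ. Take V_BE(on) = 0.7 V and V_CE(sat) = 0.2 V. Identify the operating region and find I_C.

Assume active: I_B = (4.6 − 0.7)/(18 + 81×0.12) = 0.141 mA, I_C = β·I_B = 11.3 mA.
Then V_CE = 8.6 − 11.3×0.68 − 11.4×0.12 = -0.421 V < 0.2 V — the active assumption fails.
Re-solve with V_CE = 0.2 V. KCL at the emitter: V_E/R_E = (V_BB−0.7−V_E)/R_B + (V_CC−0.2−V_E)/R_C, giving V_E = 1.27 V.
I_C = (V_CC − 0.2 − V_E)/R_C = (8.4 − 1.27)/0.68 = 10.5 mA.
Check: I_B = (3.9 − 1.27)/18 = 0.146 mA, and β·I_B = 11.7 mA > I_C, confirming saturation.

saturation; I_C ≈ 10 mA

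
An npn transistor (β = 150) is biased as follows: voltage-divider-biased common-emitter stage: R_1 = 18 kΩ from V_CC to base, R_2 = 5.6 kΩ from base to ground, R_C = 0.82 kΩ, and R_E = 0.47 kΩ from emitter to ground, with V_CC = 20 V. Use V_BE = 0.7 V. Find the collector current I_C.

I_C ≈ 8.1 mA

Thevenize the base divider: V_Th = V_CC·R_2/(R_1+R_2) = 20×5.6/23.6 = 4.75 V, R_Th = R_1‖R_2 = 4.27 kΩ.
Base-emitter loop: V_Th = I_B·R_Th + V_BE + (β+1)I_B·R_E, so I_B = (4.75 − 0.7) / (4.27 + 151×0.47) = 0.0538 mA.
I_C = β·I_B = 150×0.0538 = 8.07 mA, and I_E = (β+1)I_B = 8.12 mA.
V_CE = V_CC − I_C·R_C − I_E·R_E = 20 − 8.07×0.82 − 8.12×0.47 = 9.57 V.
V_CE = 9.57 V > 0.2 V confirms active-region operation.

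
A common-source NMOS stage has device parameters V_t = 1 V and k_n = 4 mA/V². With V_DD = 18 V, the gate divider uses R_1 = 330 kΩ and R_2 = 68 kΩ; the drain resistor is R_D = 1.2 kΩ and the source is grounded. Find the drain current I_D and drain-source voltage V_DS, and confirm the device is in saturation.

V_G = V_DD·R_2/(R_1+R_2) = 18×68/398 = 3.08 V. With the source grounded, V_GS = V_G = 3.08 V.
Assume saturation: I_D = (k_n/2)(V_GS − V_t)² = (4/2)×(3.08 − 1)² = 2×2.08² = 8.61 mA.
V_DS = V_DD − I_D·R_D = 18 − 8.61×1.2 = 7.66 V.
Saturation requires V_DS ≥ V_GS − V_t = 2.08 V; 7.66 ≥ 2.08 ✓.

I_D ≈ 8.6 mA, V_DS ≈ 7.7 V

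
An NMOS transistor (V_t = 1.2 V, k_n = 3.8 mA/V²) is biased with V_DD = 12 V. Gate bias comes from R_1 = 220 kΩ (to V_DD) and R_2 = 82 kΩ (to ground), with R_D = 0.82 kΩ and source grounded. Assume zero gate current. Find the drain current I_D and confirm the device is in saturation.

I_D ≈ 8 mA

V_G = V_DD·R_2/(R_1+R_2) = 12×82/302 = 3.26 V. With the source grounded, V_GS = V_G = 3.26 V.
Assume saturation: I_D = (k_n/2)(V_GS − V_t)² = (3.8/2)×(3.26 − 1.2)² = 1.9×2.06² = 8.05 mA.
V_DS = V_DD − I_D·R_D = 12 − 8.05×0.82 = 5.4 V.
Saturation requires V_DS ≥ V_GS − V_t = 2.06 V; 5.4 ≥ 2.06 ✓.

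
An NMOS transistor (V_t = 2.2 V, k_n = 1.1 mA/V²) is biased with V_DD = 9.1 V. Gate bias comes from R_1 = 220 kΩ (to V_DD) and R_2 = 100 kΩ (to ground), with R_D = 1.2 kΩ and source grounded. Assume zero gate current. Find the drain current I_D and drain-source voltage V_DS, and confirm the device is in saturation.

V_G = V_DD·R_2/(R_1+R_2) = 9.1×100/320 = 2.84 V. With the source grounded, V_GS = V_G = 2.84 V.
Assume saturation: I_D = (k_n/2)(V_GS − V_t)² = (1.1/2)×(2.84 − 2.2)² = 0.55×0.644² = 0.228 mA.
V_DS = V_DD − I_D·R_D = 9.1 − 0.228×1.2 = 8.83 V.
Saturation requires V_DS ≥ V_GS − V_t = 0.644 V; 8.83 ≥ 0.644 ✓.

I_D ≈ 0.23 mA, V_DS ≈ 8.8 V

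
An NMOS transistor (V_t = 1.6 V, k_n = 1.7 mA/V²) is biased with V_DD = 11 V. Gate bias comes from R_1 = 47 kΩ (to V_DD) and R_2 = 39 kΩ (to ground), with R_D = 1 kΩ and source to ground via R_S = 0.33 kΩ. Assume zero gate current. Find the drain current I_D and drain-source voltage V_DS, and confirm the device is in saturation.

V_G = V_DD·R_2/(R_1+R_2) = 11×39/86 = 4.99 V.
Assume saturation: I_D = (k_n/2)(V_GS − V_t)² with V_GS = V_G − I_D·R_S = 4.99 − 0.33·I_D.
Substituting gives 0.0926·I_D² − 2.9·I_D + 9.76 = 0, with roots I_D = 3.83 or 27.5 mA.
The root I_D = 27.5 mA gives V_GS = -4.09 V ≤ V_t, so take I_D = 3.83 mA.
Then V_GS = 3.72 V and V_DS = V_DD − I_D(R_D+R_S) = 11 − 3.83×1.33 = 5.9 V.
Saturation requires V_DS ≥ V_GS − V_t = 2.12 V; 5.9 ≥ 2.12 ✓.

I_D ≈ 3.8 mA, V_DS ≈ 5.9 V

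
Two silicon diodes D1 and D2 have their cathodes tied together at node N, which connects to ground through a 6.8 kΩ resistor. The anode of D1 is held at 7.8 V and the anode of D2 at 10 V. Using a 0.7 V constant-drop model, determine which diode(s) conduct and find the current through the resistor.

Only D2 conducts; I_R ≈ 1.4 mA

Assume both conduct. Then node N would need to be at both 7.8−0.7 = 7.1 V and 10−0.7 = 9.3 V, which is impossible.
Assume only D2 conducts: V_N = 10 − 0.7 = 9.3 V, so I_R = 9.3/6.8 = 1.37 mA.
Check D1: its anode-to-cathode voltage is 7.8 − 9.3 = -1.5 V < 0.7 V, so it is off. The assumption is consistent.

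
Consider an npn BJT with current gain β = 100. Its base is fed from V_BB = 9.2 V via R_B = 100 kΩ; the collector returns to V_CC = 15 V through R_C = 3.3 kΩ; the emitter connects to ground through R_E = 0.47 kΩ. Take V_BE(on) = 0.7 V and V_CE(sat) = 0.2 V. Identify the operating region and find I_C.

Assume active: I_B = (9.2 − 0.7)/(100 + 101×0.47) = 0.0576 mA, I_C = β·I_B = 5.76 mA.
Then V_CE = 15 − 5.76×3.3 − 5.82×0.47 = -6.76 V < 0.2 V — the active assumption fails.
Re-solve with V_CE = 0.2 V. KCL at the emitter: V_E/R_E = (V_BB−0.7−V_E)/R_B + (V_CC−0.2−V_E)/R_C, giving V_E = 1.87 V.
I_C = (V_CC − 0.2 − V_E)/R_C = (14.8 − 1.87)/3.3 = 3.92 mA.
Check: I_B = (8.5 − 1.87)/100 = 0.0663 mA, and β·I_B = 6.63 mA > I_C, confirming saturation.

saturation; I_C ≈ 3.9 mA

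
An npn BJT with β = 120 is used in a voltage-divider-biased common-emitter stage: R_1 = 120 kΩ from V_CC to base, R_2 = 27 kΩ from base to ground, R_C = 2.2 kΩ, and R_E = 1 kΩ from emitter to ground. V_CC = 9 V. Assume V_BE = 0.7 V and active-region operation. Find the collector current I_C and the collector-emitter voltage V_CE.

Thevenize the base divider: V_Th = V_CC·R_2/(R_1+R_2) = 9×27/147 = 1.65 V, R_Th = R_1‖R_2 = 22 kΩ.
Base-emitter loop: V_Th = I_B·R_Th + V_BE + (β+1)I_B·R_E, so I_B = (1.65 − 0.7) / (22 + 121×1) = 0.00666 mA.
I_C = β·I_B = 120×0.00666 = 0.8 mA, and I_E = (β+1)I_B = 0.806 mA.
V_CE = V_CC − I_C·R_C − I_E·R_E = 9 − 0.8×2.2 − 0.806×1 = 6.43 V.
V_CE = 6.43 V > 0.2 V confirms active-region operation.

I_C ≈ 0.8 mA, V_CE ≈ 6.4 V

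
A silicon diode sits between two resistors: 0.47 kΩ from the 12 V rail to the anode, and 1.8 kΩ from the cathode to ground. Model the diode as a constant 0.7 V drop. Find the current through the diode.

I ≈ 5 mA

The two resistors are in series with the diode, so KVL gives 12 = I·0.47 + 0.7 + I·1.8.
I = (12 − 0.7) / (0.47 + 1.8) kΩ = 11.3 / 2.27 = 4.98 mA.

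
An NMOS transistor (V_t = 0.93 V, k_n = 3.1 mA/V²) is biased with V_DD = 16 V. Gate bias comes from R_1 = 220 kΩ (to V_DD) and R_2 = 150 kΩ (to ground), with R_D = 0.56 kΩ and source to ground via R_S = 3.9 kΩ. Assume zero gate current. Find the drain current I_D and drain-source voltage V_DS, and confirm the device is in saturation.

I_D ≈ 1.2 mA, V_DS ≈ 11 V

V_G = V_DD·R_2/(R_1+R_2) = 16×150/370 = 6.49 V.
Assume saturation: I_D = (k_n/2)(V_GS − V_t)² with V_GS = V_G − I_D·R_S = 6.49 − 3.9·I_D.
Substituting gives 23.6·I_D² − 68.2·I_D + 47.9 = 0, with roots I_D = 1.2 or 1.69 mA.
The root I_D = 1.69 mA gives V_GS = -0.115 V ≤ V_t, so take I_D = 1.2 mA.
Then V_GS = 1.81 V and V_DS = V_DD − I_D(R_D+R_S) = 16 − 1.2×4.46 = 10.7 V.
Saturation requires V_DS ≥ V_GS − V_t = 0.88 V; 10.7 ≥ 0.88 ✓.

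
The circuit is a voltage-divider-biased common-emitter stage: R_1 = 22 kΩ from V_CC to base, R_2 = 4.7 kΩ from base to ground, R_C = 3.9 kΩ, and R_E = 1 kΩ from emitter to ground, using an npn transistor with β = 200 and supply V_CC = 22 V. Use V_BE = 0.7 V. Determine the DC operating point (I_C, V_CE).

I_C ≈ 3.1 mA, V_CE ≈ 6.8 V

Thevenize the base divider: V_Th = V_CC·R_2/(R_1+R_2) = 22×4.7/26.7 = 3.87 V, R_Th = R_1‖R_2 = 3.87 kΩ.
Base-emitter loop: V_Th = I_B·R_Th + V_BE + (β+1)I_B·R_E, so I_B = (3.87 − 0.7) / (3.87 + 201×1) = 0.0155 mA.
I_C = β·I_B = 200×0.0155 = 3.1 mA, and I_E = (β+1)I_B = 3.11 mA.
V_CE = V_CC − I_C·R_C − I_E·R_E = 22 − 3.1×3.9 − 3.11×1 = 6.81 V.
V_CE = 6.81 V > 0.2 V confirms active-region operation.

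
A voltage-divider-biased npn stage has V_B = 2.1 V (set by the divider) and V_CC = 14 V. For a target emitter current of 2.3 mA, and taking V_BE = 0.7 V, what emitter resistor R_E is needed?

R_E ≈ 0.61 kΩ

V_E = V_B − V_BE = 2.1 − 0.7 = 1.4 V.
R_E = V_E / I_E = 1.4 / 2.3 = 0.609 kΩ.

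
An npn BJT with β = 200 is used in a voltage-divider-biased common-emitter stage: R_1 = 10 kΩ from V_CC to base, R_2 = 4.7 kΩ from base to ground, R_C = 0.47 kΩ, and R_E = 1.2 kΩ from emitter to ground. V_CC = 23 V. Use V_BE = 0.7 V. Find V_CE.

Thevenize the base divider: V_Th = V_CC·R_2/(R_1+R_2) = 23×4.7/14.7 = 7.35 V, R_Th = R_1‖R_2 = 3.2 kΩ.
Base-emitter loop: V_Th = I_B·R_Th + V_BE + (β+1)I_B·R_E, so I_B = (7.35 − 0.7) / (3.2 + 201×1.2) = 0.0272 mA.
I_C = β·I_B = 200×0.0272 = 5.45 mA, and I_E = (β+1)I_B = 5.47 mA.
V_CE = V_CC − I_C·R_C − I_E·R_E = 23 − 5.45×0.47 − 5.47×1.2 = 13.9 V.
V_CE = 13.9 V > 0.2 V confirms active-region operation.

V_CE ≈ 14 V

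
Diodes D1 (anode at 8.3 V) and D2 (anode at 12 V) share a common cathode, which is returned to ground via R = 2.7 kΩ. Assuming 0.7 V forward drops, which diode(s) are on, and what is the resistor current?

Assume both conduct. Then node N would need to be at both 8.3−0.7 = 7.6 V and 12−0.7 = 11.3 V, which is impossible.
Assume only D2 conducts: V_N = 12 − 0.7 = 11.3 V, so I_R = 11.3/2.7 = 4.19 mA.
Check D1: its anode-to-cathode voltage is 8.3 − 11.3 = -3 V < 0.7 V, so it is off. The assumption is consistent.

Only D2 conducts; I_R ≈ 4.2 mA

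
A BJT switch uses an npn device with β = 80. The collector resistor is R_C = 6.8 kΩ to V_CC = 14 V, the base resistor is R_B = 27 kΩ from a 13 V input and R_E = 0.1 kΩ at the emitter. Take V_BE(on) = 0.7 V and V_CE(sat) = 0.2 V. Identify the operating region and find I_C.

Assume active: I_B = (13 − 0.7)/(27 + 81×0.1) = 0.35 mA, I_C = β·I_B = 28 mA.
Then V_CE = 14 − 28×6.8 − 28.4×0.1 = -179 V < 0.2 V — the active assumption fails.
Re-solve with V_CE = 0.2 V. KCL at the emitter: V_E/R_E = (V_BB−0.7−V_E)/R_B + (V_CC−0.2−V_E)/R_C, giving V_E = 0.244 V.
I_C = (V_CC − 0.2 − V_E)/R_C = (13.8 − 0.244)/6.8 = 1.99 mA.
Check: I_B = (12.3 − 0.244)/27 = 0.447 mA, and β·I_B = 35.7 mA > I_C, confirming saturation.

saturation; I_C ≈ 2 mA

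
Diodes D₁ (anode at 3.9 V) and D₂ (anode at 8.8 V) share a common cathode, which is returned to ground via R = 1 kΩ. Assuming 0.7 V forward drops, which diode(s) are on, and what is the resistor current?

Assume both conduct. Then node N would need to be at both 3.9−0.7 = 3.2 V and 8.8−0.7 = 8.1 V, which is impossible.
Assume only D₂ conducts: V_N = 8.8 − 0.7 = 8.1 V, so I_R = 8.1/1 = 8.1 mA.
Check D₁: its anode-to-cathode voltage is 3.9 − 8.1 = -4.2 V < 0.7 V, so it is off. The assumption is consistent.

Only D₂ conducts; I_R ≈ 8.1 mA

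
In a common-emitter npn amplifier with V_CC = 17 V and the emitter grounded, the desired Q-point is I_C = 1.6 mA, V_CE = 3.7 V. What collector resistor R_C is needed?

Collector loop: V_CC = I_C·R_C + V_CE.
R_C = (V_CC − V_CE)/I_C = (17 − 3.7)/1.6 = 8.31 kΩ.

R_C ≈ 8.3 kΩ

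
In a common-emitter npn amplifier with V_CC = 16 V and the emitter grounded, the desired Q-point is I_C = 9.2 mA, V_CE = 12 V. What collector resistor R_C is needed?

Collector loop: V_CC = I_C·R_C + V_CE.
R_C = (V_CC − V_CE)/I_C = (16 − 12)/9.2 = 0.435 kΩ.

R_C ≈ 0.43 kΩ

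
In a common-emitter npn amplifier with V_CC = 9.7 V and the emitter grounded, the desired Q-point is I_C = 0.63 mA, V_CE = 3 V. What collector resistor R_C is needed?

R_C ≈ 11 kΩ

Collector loop: V_CC = I_C·R_C + V_CE.
R_C = (V_CC − V_CE)/I_C = (9.7 − 3)/0.63 = 10.6 kΩ.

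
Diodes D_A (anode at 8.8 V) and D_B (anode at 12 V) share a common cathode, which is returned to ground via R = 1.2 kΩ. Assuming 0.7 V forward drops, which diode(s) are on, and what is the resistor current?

Assume both conduct. Then node N would need to be at both 8.8−0.7 = 8.1 V and 12−0.7 = 11.3 V, which is impossible.
Assume only D_B conducts: V_N = 12 − 0.7 = 11.3 V, so I_R = 11.3/1.2 = 9.42 mA.
Check D_A: its anode-to-cathode voltage is 8.8 − 11.3 = -2.5 V < 0.7 V, so it is off. The assumption is consistent.

Only D_B conducts; I_R ≈ 9.4 mA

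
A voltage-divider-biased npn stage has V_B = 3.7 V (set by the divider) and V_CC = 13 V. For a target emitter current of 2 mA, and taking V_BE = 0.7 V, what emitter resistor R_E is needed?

V_E = V_B − V_BE = 3.7 − 0.7 = 3 V.
R_E = V_E / I_E = 3 / 2 = 1.5 kΩ.

R_E ≈ 1.5 kΩ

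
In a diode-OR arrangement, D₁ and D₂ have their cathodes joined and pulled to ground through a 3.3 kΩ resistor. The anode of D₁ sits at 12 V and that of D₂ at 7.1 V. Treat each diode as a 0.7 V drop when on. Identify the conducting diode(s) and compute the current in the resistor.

Only D₁ conducts; I_R ≈ 3.4 mA

Assume both conduct. Then node N would need to be at both 12−0.7 = 11.3 V and 7.1−0.7 = 6.4 V, which is impossible.
Assume only D₁ conducts: V_N = 12 − 0.7 = 11.3 V, so I_R = 11.3/3.3 = 3.42 mA.
Check D₂: its anode-to-cathode voltage is 7.1 − 11.3 = -4.2 V < 0.7 V, so it is off. The assumption is consistent.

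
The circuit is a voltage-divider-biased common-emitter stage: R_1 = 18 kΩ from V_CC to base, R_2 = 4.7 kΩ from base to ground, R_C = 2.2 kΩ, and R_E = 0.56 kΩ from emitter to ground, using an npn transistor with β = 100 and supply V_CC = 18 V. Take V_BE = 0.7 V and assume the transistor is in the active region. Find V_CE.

V_CE ≈ 4.1 V

Thevenize the base divider: V_Th = V_CC·R_2/(R_1+R_2) = 18×4.7/22.7 = 3.73 V, R_Th = R_1‖R_2 = 3.73 kΩ.
Base-emitter loop: V_Th = I_B·R_Th + V_BE + (β+1)I_B·R_E, so I_B = (3.73 − 0.7) / (3.73 + 101×0.56) = 0.0502 mA.
I_C = β·I_B = 100×0.0502 = 5.02 mA, and I_E = (β+1)I_B = 5.07 mA.
V_CE = V_CC − I_C·R_C − I_E·R_E = 18 − 5.02×2.2 − 5.07×0.56 = 4.11 V.
V_CE = 4.11 V > 0.2 V confirms active-region operation.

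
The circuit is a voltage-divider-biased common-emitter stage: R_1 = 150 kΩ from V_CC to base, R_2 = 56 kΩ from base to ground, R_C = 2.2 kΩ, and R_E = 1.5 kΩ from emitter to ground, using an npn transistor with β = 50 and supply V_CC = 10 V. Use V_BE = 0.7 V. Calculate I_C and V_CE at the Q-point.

Thevenize the base divider: V_Th = V_CC·R_2/(R_1+R_2) = 10×56/206 = 2.72 V, R_Th = R_1‖R_2 = 40.8 kΩ.
Base-emitter loop: V_Th = I_B·R_Th + V_BE + (β+1)I_B·R_E, so I_B = (2.72 − 0.7) / (40.8 + 51×1.5) = 0.0172 mA.
I_C = β·I_B = 50×0.0172 = 0.861 mA, and I_E = (β+1)I_B = 0.878 mA.
V_CE = V_CC − I_C·R_C − I_E·R_E = 10 − 0.861×2.2 − 0.878×1.5 = 6.79 V.
V_CE = 6.79 V > 0.2 V confirms active-region operation.

I_C ≈ 0.86 mA, V_CE ≈ 6.8 V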